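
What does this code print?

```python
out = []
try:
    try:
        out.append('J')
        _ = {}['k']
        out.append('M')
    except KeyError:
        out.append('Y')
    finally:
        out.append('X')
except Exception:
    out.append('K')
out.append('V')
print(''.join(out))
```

Execution trace: 'J' (inner try body) → 'Y' (inner except KeyError) → 'X' (inner finally) → 'V' (after the try/except). Output: JYXV

Answer: JYXV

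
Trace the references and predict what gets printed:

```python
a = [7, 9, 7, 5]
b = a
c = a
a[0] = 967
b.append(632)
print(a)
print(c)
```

Key concept: multiple aliases.
Step by step:
`a = [7, 9, 7, 5]` → a = [7, 9, 7, 5]
`b = a` → b = [7, 9, 7, 5] (same object as a)
`c = a` → c = [7, 9, 7, 5] (same object as a, b)
`a[0] = 967` → a = [967, 9, 7, 5] (same object as b, c); b = [967, 9, 7, 5] (same object as a, c); c = [967, 9, 7, 5] (same object as a, b)
`b.append(632)` → a = [967, 9, 7, 5, 632] (same object as b, c); b = [967, 9, 7, 5, 632] (same object as a, c); c = [967, 9, 7, 5, 632] (same object as a, b)
`print(a)` → prints [967, 9, 7, 5, 632]
`print(c)` → prints [967, 9, 7, 5, 632]

Answer:
[967, 9, 7, 5, 632]
[967, 9, 7, 5, 632]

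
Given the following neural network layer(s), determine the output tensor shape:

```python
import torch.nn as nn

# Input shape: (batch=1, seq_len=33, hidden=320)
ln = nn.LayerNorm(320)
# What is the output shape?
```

Input: (1, 33, 320) -> Output: (1, 33, 320)

Answer: (1, 33, 320)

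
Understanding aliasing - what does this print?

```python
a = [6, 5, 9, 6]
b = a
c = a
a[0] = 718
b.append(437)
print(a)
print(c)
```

Key concept: multiple aliases.
Step by step:
`a = [6, 5, 9, 6]` → a = [6, 5, 9, 6]
`b = a` → b = [6, 5, 9, 6] (same object as a)
`c = a` → c = [6, 5, 9, 6] (same object as a, b)
`a[0] = 718` → a = [718, 5, 9, 6] (same object as b, c); b = [718, 5, 9, 6] (same object as a, c); c = [718, 5, 9, 6] (same object as a, b)
`b.append(437)` → a = [718, 5, 9, 6, 437] (same object as b, c); b = [718, 5, 9, 6, 437] (same object as a, c); c = [718, 5, 9, 6, 437] (same object as a, b)
`print(a)` → prints [718, 5, 9, 6, 437]
`print(c)` → prints [718, 5, 9, 6, 437]

Answer:
[718, 5, 9, 6, 437]
[718, 5, 9, 6, 437]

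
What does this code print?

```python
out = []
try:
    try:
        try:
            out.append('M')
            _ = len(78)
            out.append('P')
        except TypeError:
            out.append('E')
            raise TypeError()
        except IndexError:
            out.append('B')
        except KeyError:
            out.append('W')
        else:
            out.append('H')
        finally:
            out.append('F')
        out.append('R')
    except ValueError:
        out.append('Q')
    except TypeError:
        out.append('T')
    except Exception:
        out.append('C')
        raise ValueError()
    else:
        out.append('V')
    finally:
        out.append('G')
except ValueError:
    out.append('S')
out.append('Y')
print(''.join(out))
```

Execution trace: 'M' (inner try body) → 'E' (inner except TypeError) → 'F' (inner finally) → 'T' (except TypeError) → 'G' (finally) → 'Y' (after the try/except). Output: MEFTGY

Answer: MEFTGY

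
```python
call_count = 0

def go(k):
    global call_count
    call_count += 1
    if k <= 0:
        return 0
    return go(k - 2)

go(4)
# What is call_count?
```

Linear recursion stepping by 2: 3 calls from k=4 down to ≤0.

Answer: 3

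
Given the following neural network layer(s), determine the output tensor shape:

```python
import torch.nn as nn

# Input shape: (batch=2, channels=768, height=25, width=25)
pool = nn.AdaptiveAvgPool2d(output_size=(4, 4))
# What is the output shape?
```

Input: (2, 768, 25, 25) -> Output: (2, 768, 4, 4)

Answer: (2, 768, 4, 4)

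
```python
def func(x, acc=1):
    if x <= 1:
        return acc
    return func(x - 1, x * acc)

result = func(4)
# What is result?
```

Accumulator trace (n, acc): (4, 1) -> (3, 4) -> (2, 12) -> (1, 24) -> return 24

Answer: 24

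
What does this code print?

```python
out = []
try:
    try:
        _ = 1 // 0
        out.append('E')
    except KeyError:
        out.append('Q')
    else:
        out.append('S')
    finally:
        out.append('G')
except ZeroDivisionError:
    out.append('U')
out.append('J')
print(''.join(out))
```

Execution trace: 'G' (inner finally) → 'U' (outer except ZeroDivisionError) → 'J' (after the try/except). Output: GUJ

Answer: GUJ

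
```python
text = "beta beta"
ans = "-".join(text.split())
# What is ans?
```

Trace:
`text = "beta beta"` → text = 'beta beta'
`ans = "-".join(text.split())` → ans = 'beta-beta'
So ans = 'beta-beta'

Answer: 'beta-beta'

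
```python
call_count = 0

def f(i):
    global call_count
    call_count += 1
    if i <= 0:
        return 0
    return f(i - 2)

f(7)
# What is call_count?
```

Linear recursion stepping by 2: 5 calls from i=7 down to ≤0.

Answer: 5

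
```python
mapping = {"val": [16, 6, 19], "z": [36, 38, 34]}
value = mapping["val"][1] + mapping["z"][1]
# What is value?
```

Trace:
`mapping = {"val": [16, 6, 19], "z": [36, 38, 34]}` → mapping = {'val': [16, 6, 19], 'z': [36, 38, 34]}
`value = mapping["val"][1] + mapping["z"][1]` → value = 44
So value = 44

Answer: 44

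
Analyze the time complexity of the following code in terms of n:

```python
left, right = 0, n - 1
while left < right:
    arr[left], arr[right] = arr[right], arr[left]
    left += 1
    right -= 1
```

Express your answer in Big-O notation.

This is In-place array reversal. Time complexity: O(n).

Answer: O(n)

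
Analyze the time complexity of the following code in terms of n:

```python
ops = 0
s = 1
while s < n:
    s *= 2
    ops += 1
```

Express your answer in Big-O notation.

Each loop level contributes: log n. Multiplying the contributions gives O(log n).

Answer: O(log n)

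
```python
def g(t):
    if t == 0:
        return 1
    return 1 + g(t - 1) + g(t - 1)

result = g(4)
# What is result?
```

g(t) = 1 + 2·g(t-1), g(0)=1. Closed form: (1+1)·2^4 - 1 = 31.

Answer: 31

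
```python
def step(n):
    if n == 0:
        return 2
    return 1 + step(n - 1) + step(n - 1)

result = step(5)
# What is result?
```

step(n) = 1 + 2·step(n-1), step(0)=2. Closed form: (2+1)·2^5 - 1 = 95.

Answer: 95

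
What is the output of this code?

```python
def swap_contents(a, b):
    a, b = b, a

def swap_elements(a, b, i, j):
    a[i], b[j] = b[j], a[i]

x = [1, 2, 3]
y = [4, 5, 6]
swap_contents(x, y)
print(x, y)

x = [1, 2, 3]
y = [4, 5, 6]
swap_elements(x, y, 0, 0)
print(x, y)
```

Key concept: parameter rebinding vs mutation.
Step by step:
`x = [1, 2, 3]` → x = [1, 2, 3]
`y = [4, 5, 6]` → y = [4, 5, 6]
`swap_contents(x, y)` → no visible change to tracked variables
`print(x, y)` → prints [1, 2, 3] [4, 5, 6]
`x = [1, 2, 3]` → x = [1, 2, 3]
`y = [4, 5, 6]` → y = [4, 5, 6]
`swap_elements(x, y, 0, 0)` → x = [4, 2, 3]; y = [1, 5, 6]
`print(x, y)` → prints [4, 2, 3] [1, 5, 6]

Answer:
[1, 2, 3] [4, 5, 6]
[4, 2, 3] [1, 5, 6]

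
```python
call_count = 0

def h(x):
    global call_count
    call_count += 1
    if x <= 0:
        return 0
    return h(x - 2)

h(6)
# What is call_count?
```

Linear recursion stepping by 2: 4 calls from x=6 down to ≤0.

Answer: 4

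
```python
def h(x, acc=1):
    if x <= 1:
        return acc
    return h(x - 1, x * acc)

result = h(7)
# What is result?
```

Accumulator trace (n, acc): (7, 1) -> (6, 7) -> (5, 42) -> (4, 210) -> (3, 840) -> (2, 2520) -> (1, 5040) -> return 5040

Answer: 5040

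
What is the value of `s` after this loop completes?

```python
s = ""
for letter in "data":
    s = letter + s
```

Reverse 'data'
`s` takes the values: "" → "d" → "ad" → "tad" → "atad"

Answer: "atad"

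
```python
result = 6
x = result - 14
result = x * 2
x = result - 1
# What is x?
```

Trace:
`result = 6` → result = 6
`x = result - 14` → x = -8
`result = x * 2` → result = -16
`x = result - 1` → x = -17
So x = -17

Answer: -17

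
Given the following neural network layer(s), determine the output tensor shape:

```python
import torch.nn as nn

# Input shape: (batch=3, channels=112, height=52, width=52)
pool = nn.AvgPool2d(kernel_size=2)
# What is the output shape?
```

Input: (3, 112, 52, 52) -> Output: (3, 112, 26, 26)

Answer: (3, 112, 26, 26)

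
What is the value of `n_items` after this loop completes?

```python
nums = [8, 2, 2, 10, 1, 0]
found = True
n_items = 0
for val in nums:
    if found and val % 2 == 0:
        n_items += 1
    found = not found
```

Count even values at even positions
`n_items` takes the values: 0 → 1 → 2

Answer: 2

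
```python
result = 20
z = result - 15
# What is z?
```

Trace:
`result = 20` → result = 20
`z = result - 15` → z = 5
So z = 5

Answer: 5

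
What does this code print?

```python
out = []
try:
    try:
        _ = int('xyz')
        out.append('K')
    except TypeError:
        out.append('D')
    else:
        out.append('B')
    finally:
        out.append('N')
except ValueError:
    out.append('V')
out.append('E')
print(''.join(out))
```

Execution trace: 'N' (finally) → 'V' (outer except ValueError) → 'E' (after the try/except). Output: NVE

Answer: NVE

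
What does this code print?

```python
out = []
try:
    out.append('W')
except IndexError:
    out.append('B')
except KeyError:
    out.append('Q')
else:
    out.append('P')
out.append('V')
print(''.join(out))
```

Execution trace: 'W' (try body, no exception) → 'P' (else) → 'V' (after the try/except). Output: WPV

Answer: WPV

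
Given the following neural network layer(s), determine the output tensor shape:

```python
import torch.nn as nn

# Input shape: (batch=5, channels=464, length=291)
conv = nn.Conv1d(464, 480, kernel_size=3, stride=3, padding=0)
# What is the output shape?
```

Input: (5, 464, 291) -> Output: (5, 480, 97)

Answer: (5, 480, 97)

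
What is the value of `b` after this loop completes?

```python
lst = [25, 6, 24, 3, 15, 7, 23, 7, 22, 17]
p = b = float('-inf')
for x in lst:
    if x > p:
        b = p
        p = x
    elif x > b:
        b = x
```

Second largest (with repeats) in [25, 6, 24, 3, 15, 7, 23, 7, 22, 17]
`b` takes the values: -inf → 6 → 24

Answer: 24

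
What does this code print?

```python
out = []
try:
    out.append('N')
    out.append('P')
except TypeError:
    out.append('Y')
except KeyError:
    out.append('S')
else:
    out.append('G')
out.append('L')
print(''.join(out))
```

Execution trace: 'N' (try body) → 'P' (try body, no exception) → 'G' (else) → 'L' (after the try/except). Output: NPGL

Answer: NPGL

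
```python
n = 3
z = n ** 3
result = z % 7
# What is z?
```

Trace:
`n = 3` → n = 3
`z = n ** 3` → z = 27
`result = z % 7` → result = 6
So z = 27

Answer: 27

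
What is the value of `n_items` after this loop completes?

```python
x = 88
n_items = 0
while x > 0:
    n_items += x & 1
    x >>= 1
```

Count set bits in 88 (binary: 0b1011000)
`n_items` takes the values: 0 → 1 → 2 → 3

Answer: 3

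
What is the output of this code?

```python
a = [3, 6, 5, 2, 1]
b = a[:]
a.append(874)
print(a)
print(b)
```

Key concept: slice [:] creates copy.
Step by step:
`a = [3, 6, 5, 2, 1]` → a = [3, 6, 5, 2, 1]
`b = a[:]` → b = [3, 6, 5, 2, 1]
`a.append(874)` → a = [3, 6, 5, 2, 1, 874]
`print(a)` → prints [3, 6, 5, 2, 1, 874]
`print(b)` → prints [3, 6, 5, 2, 1]

Answer:
[3, 6, 5, 2, 1, 874]
[3, 6, 5, 2, 1]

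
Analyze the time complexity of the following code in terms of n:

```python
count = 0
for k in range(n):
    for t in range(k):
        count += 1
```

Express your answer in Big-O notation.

Each loop level contributes: n × n. Multiplying the contributions gives O(n^2).

Answer: O(n^2)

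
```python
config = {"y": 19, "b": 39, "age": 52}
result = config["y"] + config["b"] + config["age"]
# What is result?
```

Trace:
`config = {"y": 19, "b": 39, "age": 52}` → config = {'y': 19, 'b': 39, 'age': 52}
`result = config["y"] + config["b"] + config["age"]` → result = 110
So result = 110

Answer: 110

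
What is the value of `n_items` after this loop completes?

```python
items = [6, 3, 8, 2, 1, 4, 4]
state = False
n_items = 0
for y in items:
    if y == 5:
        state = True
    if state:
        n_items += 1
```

Count elements after first 5 in [6, 3, 8, 2, 1, 4, 4]
`n_items` takes the values: 0

Answer: 0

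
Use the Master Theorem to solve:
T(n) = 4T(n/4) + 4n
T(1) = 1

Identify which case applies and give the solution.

a=4, b=4, f(n)=4n. log_4(4) = 1. Since c=1 = 1, Case 2 applies: T(n) = Θ(n^log_b(a) · log n) = O(n log n).

Answer: O(n log n) - Case 2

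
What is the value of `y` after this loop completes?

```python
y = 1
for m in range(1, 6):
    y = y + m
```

Start at 1, add 1 through 5
`y` takes the values: 1 → 2 → 4 → 7 → 11 → 16

Answer: 16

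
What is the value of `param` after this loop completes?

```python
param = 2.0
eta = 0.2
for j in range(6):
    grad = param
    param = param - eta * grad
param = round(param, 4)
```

Gradient descent: w = 2.0 * (1 - 0.2)^6
`param` takes the values: 2.0 → 1.6 → 1.28 → 1.024 → 0.8192 → 0.65536 → 0.524288 → 0.5243

Answer: 0.5243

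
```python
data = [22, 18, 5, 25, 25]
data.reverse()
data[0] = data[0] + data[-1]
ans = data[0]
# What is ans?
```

Trace:
`data = [22, 18, 5, 25, 25]` → data = [22, 18, 5, 25, 25]
`data.reverse()` → data = [25, 25, 5, 18, 22]
`data[0] = data[0] + data[-1]` → data = [47, 25, 5, 18, 22]
`ans = data[0]` → ans = 47
So ans = 47

Answer: 47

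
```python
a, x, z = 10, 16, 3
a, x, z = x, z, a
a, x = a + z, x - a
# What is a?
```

Trace:
`a, x, z = 10, 16, 3` → a = 10; x = 16; z = 3
`a, x, z = x, z, a` → a = 16; x = 3; z = 10
`a, x = a + z, x - a` → a = 26; x = -13
So a = 26

Answer: 26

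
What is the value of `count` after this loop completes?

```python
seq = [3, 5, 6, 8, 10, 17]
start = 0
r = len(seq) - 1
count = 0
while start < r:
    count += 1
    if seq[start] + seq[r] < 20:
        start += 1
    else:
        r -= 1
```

Steps to find pair summing to 20
`count` takes the values: 0 → 1 → 2 → 3 → 4 → 5

Answer: 5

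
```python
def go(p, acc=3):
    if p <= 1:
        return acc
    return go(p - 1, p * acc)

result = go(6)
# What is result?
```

Accumulator trace (n, acc): (6, 3) -> (5, 18) -> (4, 90) -> (3, 360) -> (2, 1080) -> (1, 2160) -> return 2160

Answer: 2160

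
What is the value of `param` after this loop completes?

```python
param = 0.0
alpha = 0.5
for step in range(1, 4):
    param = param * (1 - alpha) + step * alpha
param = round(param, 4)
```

Moving average with lr=0.5
`param` takes the values: 0.0 → 0.5 → 1.25 → 2.125

Answer: 2.125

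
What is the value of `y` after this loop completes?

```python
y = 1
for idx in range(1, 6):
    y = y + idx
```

Start at 1, add 1 through 5
`y` takes the values: 1 → 2 → 4 → 7 → 11 → 16

Answer: 16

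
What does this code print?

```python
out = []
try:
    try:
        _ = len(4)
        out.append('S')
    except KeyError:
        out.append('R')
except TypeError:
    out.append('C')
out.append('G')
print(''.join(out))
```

Execution trace: 'C' (outer except TypeError) → 'G' (after the try/except). Output: CG

Answer: CG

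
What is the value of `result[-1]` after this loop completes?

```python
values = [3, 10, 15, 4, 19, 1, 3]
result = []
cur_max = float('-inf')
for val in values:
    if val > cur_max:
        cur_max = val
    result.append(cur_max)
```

Running max ends at 19
`result` takes the values: [] → [3] → [3, 10] → [3, 10, 15] → [3, 10, 15, 15] → [3, 10, 15, 15, 19] → [3, 10, 15, 15, 19, 19] → [3, 10, 15, 15, 19, 19, 19]
So `result[-1]` = 19

Answer: 19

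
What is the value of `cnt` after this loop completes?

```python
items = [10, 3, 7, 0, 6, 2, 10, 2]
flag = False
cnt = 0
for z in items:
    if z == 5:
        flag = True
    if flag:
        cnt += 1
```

Count elements after first 5 in [10, 3, 7, 0, 6, 2, 10, 2]
`cnt` takes the values: 0

Answer: 0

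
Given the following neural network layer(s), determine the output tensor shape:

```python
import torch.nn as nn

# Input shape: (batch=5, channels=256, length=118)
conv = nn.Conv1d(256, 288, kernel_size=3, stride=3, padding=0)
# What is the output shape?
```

Input: (5, 256, 118) -> Output: (5, 288, 39)

Answer: (5, 288, 39)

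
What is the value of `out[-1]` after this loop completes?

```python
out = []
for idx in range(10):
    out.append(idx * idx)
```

Last element of squares 0 to 9
`out` takes the values: [] → [0] → [0, 1] → [0, 1, 4] → [0, 1, 4, 9] → [0, 1, 4, 9, 16] → [0, 1, 4, 9, 16, 25] → [0, 1, 4, 9, 16, 25, 36] → [0, 1, 4, 9, 16, 25, 36, 49] → [0, 1, 4, 9, 16, 25, 36, 49, 64] → [0, 1, 4, 9, 16, 25, 36, 49, 64, 81]
So `out[-1]` = 81

Answer: 81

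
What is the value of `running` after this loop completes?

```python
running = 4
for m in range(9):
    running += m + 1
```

Start at 4, add 1 to 9 = 49
`running` takes the values: 4 → 5 → 7 → 10 → 14 → 19 → 25 → 32 → 40 → 49

Answer: 49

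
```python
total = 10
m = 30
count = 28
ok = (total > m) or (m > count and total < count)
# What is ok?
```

Trace:
`total = 10` → total = 10
`m = 30` → m = 30
`count = 28` → count = 28
`ok = (total > m) or (m > count and total < count)` → ok = True
So ok = True

Answer: True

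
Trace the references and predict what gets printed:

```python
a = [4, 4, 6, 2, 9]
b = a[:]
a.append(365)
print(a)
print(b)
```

Key concept: slice [:] creates copy.
Step by step:
`a = [4, 4, 6, 2, 9]` → a = [4, 4, 6, 2, 9]
`b = a[:]` → b = [4, 4, 6, 2, 9]
`a.append(365)` → a = [4, 4, 6, 2, 9, 365]
`print(a)` → prints [4, 4, 6, 2, 9, 365]
`print(b)` → prints [4, 4, 6, 2, 9]

Answer:
[4, 4, 6, 2, 9, 365]
[4, 4, 6, 2, 9]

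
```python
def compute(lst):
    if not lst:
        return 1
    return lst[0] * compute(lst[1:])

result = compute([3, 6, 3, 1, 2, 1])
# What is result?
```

Product over [3, 6, 3, 1, 2, 1] = 3 * 6 * 3 * 1 * 2 * 1 = 108

Answer: 108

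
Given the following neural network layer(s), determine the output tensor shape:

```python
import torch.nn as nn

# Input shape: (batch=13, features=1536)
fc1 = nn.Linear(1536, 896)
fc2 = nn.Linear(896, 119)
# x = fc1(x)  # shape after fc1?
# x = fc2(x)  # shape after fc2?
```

Input: (13, 1536) -> after fc1: (13, 896) -> Output: (13, 119)

Answer: (13, 119)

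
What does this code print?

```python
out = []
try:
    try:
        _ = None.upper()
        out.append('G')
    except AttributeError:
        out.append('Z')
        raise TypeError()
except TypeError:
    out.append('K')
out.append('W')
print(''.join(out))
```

Execution trace: 'Z' (inner except AttributeError) → 'K' (outer except TypeError) → 'W' (after the try/except). Output: ZKW

Answer: ZKW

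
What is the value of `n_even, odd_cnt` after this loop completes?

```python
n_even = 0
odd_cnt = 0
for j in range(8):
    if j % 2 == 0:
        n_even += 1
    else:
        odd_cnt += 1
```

Count evens and odds in range(8)
`n_even, odd_cnt` takes the values: (0, 0) → (1, 0) → (1, 1) → (2, 1) → (2, 2) → (3, 2) → (3, 3) → (4, 3) → (4, 4)

Answer: 4, 4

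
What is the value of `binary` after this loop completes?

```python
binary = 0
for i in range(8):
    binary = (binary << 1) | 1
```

Build 8 consecutive 1-bits: 0b11111111
`binary` takes the values: 0 → 1 → 3 → 7 → 15 → 31 → 63 → 127 → 255

Answer: 255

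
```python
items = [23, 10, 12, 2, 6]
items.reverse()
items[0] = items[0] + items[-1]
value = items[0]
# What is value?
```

Trace:
`items = [23, 10, 12, 2, 6]` → items = [23, 10, 12, 2, 6]
`items.reverse()` → items = [6, 2, 12, 10, 23]
`items[0] = items[0] + items[-1]` → items = [29, 2, 12, 10, 23]
`value = items[0]` → value = 29
So value = 29

Answer: 29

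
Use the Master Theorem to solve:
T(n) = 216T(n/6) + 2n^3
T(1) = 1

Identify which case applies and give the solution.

a=216, b=6, f(n)=2n^3. log_6(216) = 3. Since c=3 = 3, Case 2 applies: T(n) = Θ(n^log_b(a) · log n) = O(n^3 log n).

Answer: O(n^3 log n) - Case 2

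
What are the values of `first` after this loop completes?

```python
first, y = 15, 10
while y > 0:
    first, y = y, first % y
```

GCD of 15 and 10
`first` takes the values: 15 → 10 → 5

Answer: 5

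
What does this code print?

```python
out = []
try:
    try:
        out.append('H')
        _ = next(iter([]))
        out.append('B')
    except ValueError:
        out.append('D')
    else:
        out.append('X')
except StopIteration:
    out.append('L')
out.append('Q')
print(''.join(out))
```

Execution trace: 'H' (try body) → 'L' (outer except StopIteration) → 'Q' (after the try/except). Output: HLQ

Answer: HLQ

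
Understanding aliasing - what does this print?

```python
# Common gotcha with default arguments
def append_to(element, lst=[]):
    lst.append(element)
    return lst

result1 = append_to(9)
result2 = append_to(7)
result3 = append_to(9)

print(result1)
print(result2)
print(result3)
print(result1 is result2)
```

Key concept: mutable default argument gotcha.
Step by step:
`result1 = append_to(9)` → result1 = [9]
`result2 = append_to(7)` → result1 = [9, 7] (same object as result2); result2 = [9, 7] (same object as result1)
`result3 = append_to(9)` → result1 = [9, 7, 9] (same object as result2, result3); result2 = [9, 7, 9] (same object as result1, result3); result3 = [9, 7, 9] (same object as result1, result2)
`print(result1)` → prints [9, 7, 9]
`print(result2)` → prints [9, 7, 9]
`print(result3)` → prints [9, 7, 9]
`print(result1 is result2)` → prints True

Answer:
[9, 7, 9]
[9, 7, 9]
[9, 7, 9]
True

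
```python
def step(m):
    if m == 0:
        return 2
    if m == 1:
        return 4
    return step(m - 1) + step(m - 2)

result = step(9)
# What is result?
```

Build up from base cases: step(0)=2, step(1)=4, step(2)=6, step(3)=10, step(4)=16, step(5)=26, step(6)=42, ..., step(9)=178

Answer: 178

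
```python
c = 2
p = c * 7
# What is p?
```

Trace:
`c = 2` → c = 2
`p = c * 7` → p = 14
So p = 14

Answer: 14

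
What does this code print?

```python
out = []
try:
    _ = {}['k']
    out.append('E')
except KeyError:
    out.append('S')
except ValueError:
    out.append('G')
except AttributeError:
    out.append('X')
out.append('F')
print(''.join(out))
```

Execution trace: 'S' (except KeyError) → 'F' (after the try/except). Output: SF

Answer: SF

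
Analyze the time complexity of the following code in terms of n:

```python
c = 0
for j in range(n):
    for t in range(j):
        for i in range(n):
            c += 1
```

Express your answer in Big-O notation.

Each loop level contributes: n × n × n. Multiplying the contributions gives O(n^3).

Answer: O(n^3)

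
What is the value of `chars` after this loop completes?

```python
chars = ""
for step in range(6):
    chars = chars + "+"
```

Repeat '+' 6 times
`chars` takes the values: "" → "+" → "++" → "+++" → "++++" → "+++++" → "++++++"

Answer: "++++++"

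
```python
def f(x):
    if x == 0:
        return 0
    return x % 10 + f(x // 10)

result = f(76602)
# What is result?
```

Sum of digits of 76602: 2 + 0 + 6 + 6 + 7 = 21

Answer: 21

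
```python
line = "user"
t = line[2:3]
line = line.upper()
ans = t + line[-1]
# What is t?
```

Trace:
`line = "user"` → line = 'user'
`t = line[2:3]` → t = 'e'
`line = line.upper()` → line = 'USER'
`ans = t + line[-1]` → ans = 'eR'
So t = 'e'

Answer: 'e'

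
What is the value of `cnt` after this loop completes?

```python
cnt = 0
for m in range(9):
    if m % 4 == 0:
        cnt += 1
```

Count numbers divisible by 4 in range(9)
`cnt` takes the values: 0 → 1 → 2 → 3

Answer: 3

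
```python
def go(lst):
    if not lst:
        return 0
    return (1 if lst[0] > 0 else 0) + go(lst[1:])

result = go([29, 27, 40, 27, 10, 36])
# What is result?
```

Count of positive elements in [29, 27, 40, 27, 10, 36] = 6

Answer: 6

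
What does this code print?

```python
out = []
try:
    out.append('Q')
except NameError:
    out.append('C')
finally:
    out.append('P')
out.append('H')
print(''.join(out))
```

Execution trace: 'Q' (try body, no exception) → 'P' (finally) → 'H' (after the try/except). Output: QPH

Answer: QPH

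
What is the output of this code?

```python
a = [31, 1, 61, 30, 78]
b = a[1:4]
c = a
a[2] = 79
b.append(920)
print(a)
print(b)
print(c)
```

Key concept: slice vs alias.
Step by step:
`a = [31, 1, 61, 30, 78]` → a = [31, 1, 61, 30, 78]
`b = a[1:4]` → b = [1, 61, 30]
`c = a` → c = [31, 1, 61, 30, 78] (same object as a)
`a[2] = 79` → a = [31, 1, 79, 30, 78] (same object as c); c = [31, 1, 79, 30, 78] (same object as a)
`b.append(920)` → b = [1, 61, 30, 920]
`print(a)` → prints [31, 1, 79, 30, 78]
`print(b)` → prints [1, 61, 30, 920]
`print(c)` → prints [31, 1, 79, 30, 78]

Answer:
[31, 1, 79, 30, 78]
[1, 61, 30, 920]
[31, 1, 79, 30, 78]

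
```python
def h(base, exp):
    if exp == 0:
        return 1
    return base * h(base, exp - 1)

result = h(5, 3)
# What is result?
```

h(5, 3) = 5 * 5 * 5 = 125

Answer: 125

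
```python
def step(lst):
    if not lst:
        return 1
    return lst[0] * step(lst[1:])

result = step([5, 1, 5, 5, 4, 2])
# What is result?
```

Product over [5, 1, 5, 5, 4, 2] = 5 * 1 * 5 * 5 * 4 * 2 = 1000

Answer: 1000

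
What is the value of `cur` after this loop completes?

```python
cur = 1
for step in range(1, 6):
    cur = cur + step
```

Start at 1, add 1 through 5
`cur` takes the values: 1 → 2 → 4 → 7 → 11 → 16

Answer: 16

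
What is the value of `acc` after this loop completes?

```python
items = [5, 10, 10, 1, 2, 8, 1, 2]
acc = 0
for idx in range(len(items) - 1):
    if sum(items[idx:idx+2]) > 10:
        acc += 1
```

Count windows with sum > 10
`acc` takes the values: 0 → 1 → 2 → 3

Answer: 3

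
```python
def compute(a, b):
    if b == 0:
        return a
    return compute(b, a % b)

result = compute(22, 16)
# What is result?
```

compute(22, 16) -> compute(16, 6) -> compute(6, 4) -> compute(4, 2) -> compute(2, 0) -> 2

Answer: 2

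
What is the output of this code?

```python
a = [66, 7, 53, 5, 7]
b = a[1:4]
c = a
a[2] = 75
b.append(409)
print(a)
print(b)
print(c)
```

Key concept: slice vs alias.
Step by step:
`a = [66, 7, 53, 5, 7]` → a = [66, 7, 53, 5, 7]
`b = a[1:4]` → b = [7, 53, 5]
`c = a` → c = [66, 7, 53, 5, 7] (same object as a)
`a[2] = 75` → a = [66, 7, 75, 5, 7] (same object as c); c = [66, 7, 75, 5, 7] (same object as a)
`b.append(409)` → b = [7, 53, 5, 409]
`print(a)` → prints [66, 7, 75, 5, 7]
`print(b)` → prints [7, 53, 5, 409]
`print(c)` → prints [66, 7, 75, 5, 7]

Answer:
[66, 7, 75, 5, 7]
[7, 53, 5, 409]
[66, 7, 75, 5, 7]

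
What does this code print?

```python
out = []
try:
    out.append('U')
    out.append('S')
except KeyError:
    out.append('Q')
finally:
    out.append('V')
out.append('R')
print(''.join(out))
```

Execution trace: 'U' (try body) → 'S' (try body, no exception) → 'V' (finally) → 'R' (after the try/except). Output: USVR

Answer: USVR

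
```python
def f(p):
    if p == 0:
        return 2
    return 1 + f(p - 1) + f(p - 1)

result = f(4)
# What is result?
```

f(p) = 1 + 2·f(p-1), f(0)=2. Closed form: (2+1)·2^4 - 1 = 47.

Answer: 47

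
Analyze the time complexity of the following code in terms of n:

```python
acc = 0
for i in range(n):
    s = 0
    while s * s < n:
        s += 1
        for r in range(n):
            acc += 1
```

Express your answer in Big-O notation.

Each loop level contributes: n × √n × n. Multiplying the contributions gives O(n^2√n).

Answer: O(n^2√n)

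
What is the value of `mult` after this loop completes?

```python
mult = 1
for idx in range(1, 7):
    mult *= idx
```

6! = 720
`mult` takes the values: 1 → 2 → 6 → 24 → 120 → 720

Answer: 720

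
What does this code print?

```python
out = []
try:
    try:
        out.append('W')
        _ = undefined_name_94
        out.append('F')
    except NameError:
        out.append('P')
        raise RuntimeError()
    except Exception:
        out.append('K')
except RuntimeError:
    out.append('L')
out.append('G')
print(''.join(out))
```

Execution trace: 'W' (inner try body) → 'P' (inner except NameError) → 'L' (outer except RuntimeError) → 'G' (after the try/except). Output: WPLG

Answer: WPLG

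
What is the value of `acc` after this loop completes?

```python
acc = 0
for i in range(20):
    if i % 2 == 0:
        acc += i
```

Sum of even numbers 0 to 19
`acc` takes the values: 0 → 2 → 6 → 12 → 20 → 30 → 42 → 56 → 72 → 90

Answer: 90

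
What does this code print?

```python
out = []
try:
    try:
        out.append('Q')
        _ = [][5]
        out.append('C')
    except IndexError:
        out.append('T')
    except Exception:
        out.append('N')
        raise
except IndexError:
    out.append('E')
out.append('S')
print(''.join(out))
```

Execution trace: 'Q' (inner try body) → 'T' (inner except IndexError) → 'S' (after the try/except). Output: QTS

Answer: QTS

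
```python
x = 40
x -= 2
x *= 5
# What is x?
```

Trace:
`x = 40` → x = 40
`x -= 2` → x = 38
`x *= 5` → x = 190
So x = 190

Answer: 190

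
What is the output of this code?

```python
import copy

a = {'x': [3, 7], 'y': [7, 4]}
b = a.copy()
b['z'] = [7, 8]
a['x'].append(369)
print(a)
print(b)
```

Key concept: shallow copy of dict with mutable values.
Step by step:
`a = {'x': [3, 7], 'y': [7, 4]}` → a = {'x': [3, 7], 'y': [7, 4]}
`b = a.copy()` → b = {'x': [3, 7], 'y': [7, 4]}
`b['z'] = [7, 8]` → b = {'x': [3, 7], 'y': [7, 4], 'z': [7, 8]}
`a['x'].append(369)` → a = {'x': [3, 7, 369], 'y': [7, 4]}; b = {'x': [3, 7, 369], 'y': [7, 4], 'z': [7, 8]}
`print(a)` → prints {'x': [3, 7, 369], 'y': [7, 4]}
`print(b)` → prints {'x': [3, 7, 369], 'y': [7, 4], 'z': [7, 8]}

Answer:
{'x': [3, 7, 369], 'y': [7, 4]}
{'x': [3, 7, 369], 'y': [7, 4], 'z': [7, 8]}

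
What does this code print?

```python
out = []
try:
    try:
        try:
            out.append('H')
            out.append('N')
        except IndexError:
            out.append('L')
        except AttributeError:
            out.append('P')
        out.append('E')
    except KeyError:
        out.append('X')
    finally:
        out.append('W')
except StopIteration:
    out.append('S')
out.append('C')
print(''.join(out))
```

Execution trace: 'H' (inner try body) → 'N' (inner try body, no exception) → 'E' (try body, no exception) → 'W' (finally) → 'C' (after the try/except). Output: HNEWC

Answer: HNEWC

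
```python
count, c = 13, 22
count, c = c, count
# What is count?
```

Trace:
`count, c = 13, 22` → count = 13; c = 22
`count, c = c, count` → count = 22; c = 13
So count = 22

Answer: 22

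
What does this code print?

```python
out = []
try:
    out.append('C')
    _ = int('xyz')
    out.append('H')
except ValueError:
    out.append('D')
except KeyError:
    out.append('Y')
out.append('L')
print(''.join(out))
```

Execution trace: 'C' (try body) → 'D' (except ValueError) → 'L' (after the try/except). Output: CDL

Answer: CDL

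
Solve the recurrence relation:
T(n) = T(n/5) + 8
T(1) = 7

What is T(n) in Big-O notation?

Each step divides n by 5 and adds 8. After log_5(n) steps we reach T(1)=7. So T(n) = 8·log_5(n) + 7 = O(log n).

Answer: O(log n)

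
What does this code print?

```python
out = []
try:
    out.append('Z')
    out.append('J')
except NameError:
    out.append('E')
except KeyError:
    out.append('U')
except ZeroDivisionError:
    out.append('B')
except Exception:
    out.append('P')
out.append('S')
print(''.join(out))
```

Execution trace: 'Z' (try body) → 'J' (try body, no exception) → 'S' (after the try/except). Output: ZJS

Answer: ZJS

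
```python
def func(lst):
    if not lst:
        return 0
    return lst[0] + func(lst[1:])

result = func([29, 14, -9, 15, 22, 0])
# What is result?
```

29 + 14 + (-9) + 15 + 22 + 0 + 0 = 71

Answer: 71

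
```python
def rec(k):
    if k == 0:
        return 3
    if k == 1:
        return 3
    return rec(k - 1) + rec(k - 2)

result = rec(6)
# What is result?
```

Build up from base cases: rec(0)=3, rec(1)=3, rec(2)=6, rec(3)=9, rec(4)=15, rec(5)=24, rec(6)=39

Answer: 39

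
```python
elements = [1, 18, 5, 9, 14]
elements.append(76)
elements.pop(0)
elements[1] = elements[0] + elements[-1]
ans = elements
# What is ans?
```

Trace:
`elements = [1, 18, 5, 9, 14]` → elements = [1, 18, 5, 9, 14]
`elements.append(76)` → elements = [1, 18, 5, 9, 14, 76]
`elements.pop(0)` → elements = [18, 5, 9, 14, 76]
`elements[1] = elements[0] + elements[-1]` → elements = [18, 94, 9, 14, 76]
`ans = elements` → ans = [18, 94, 9, 14, 76]
So ans = [18, 94, 9, 14, 76]

Answer: [18, 94, 9, 14, 76]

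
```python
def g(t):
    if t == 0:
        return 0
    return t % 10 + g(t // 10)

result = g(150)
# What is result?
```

Sum of digits of 150: 0 + 5 + 1 = 6

Answer: 6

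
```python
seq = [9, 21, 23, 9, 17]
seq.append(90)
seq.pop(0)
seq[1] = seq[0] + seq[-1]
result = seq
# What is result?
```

Trace:
`seq = [9, 21, 23, 9, 17]` → seq = [9, 21, 23, 9, 17]
`seq.append(90)` → seq = [9, 21, 23, 9, 17, 90]
`seq.pop(0)` → seq = [21, 23, 9, 17, 90]
`seq[1] = seq[0] + seq[-1]` → seq = [21, 111, 9, 17, 90]
`result = seq` → result = [21, 111, 9, 17, 90]
So result = [21, 111, 9, 17, 90]

Answer: [21, 111, 9, 17, 90]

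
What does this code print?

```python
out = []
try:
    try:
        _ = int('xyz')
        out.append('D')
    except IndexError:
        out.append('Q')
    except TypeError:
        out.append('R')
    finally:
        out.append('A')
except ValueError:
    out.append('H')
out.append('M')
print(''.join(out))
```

Execution trace: 'A' (finally) → 'H' (outer except ValueError) → 'M' (after the try/except). Output: AHM

Answer: AHM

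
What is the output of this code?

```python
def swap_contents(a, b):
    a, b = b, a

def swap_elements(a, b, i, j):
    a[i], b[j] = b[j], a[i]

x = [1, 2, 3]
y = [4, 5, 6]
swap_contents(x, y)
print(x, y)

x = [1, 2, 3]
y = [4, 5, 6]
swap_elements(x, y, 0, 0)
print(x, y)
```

Key concept: parameter rebinding vs mutation.
Step by step:
`x = [1, 2, 3]` → x = [1, 2, 3]
`y = [4, 5, 6]` → y = [4, 5, 6]
`swap_contents(x, y)` → no visible change to tracked variables
`print(x, y)` → prints [1, 2, 3] [4, 5, 6]
`x = [1, 2, 3]` → x = [1, 2, 3]
`y = [4, 5, 6]` → y = [4, 5, 6]
`swap_elements(x, y, 0, 0)` → x = [4, 2, 3]; y = [1, 5, 6]
`print(x, y)` → prints [4, 2, 3] [1, 5, 6]

Answer:
[1, 2, 3] [4, 5, 6]
[4, 2, 3] [1, 5, 6]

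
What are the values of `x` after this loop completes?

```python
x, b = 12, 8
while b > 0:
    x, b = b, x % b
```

GCD of 12 and 8
`x` takes the values: 12 → 8 → 4

Answer: 4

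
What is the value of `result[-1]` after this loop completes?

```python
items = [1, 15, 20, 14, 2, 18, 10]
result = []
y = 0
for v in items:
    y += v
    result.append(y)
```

Cumulative sum ends at 80
`result` takes the values: [] → [1] → [1, 16] → [1, 16, 36] → [1, 16, 36, 50] → [1, 16, 36, 50, 52] → [1, 16, 36, 50, 52, 70] → [1, 16, 36, 50, 52, 70, 80]
So `result[-1]` = 80

Answer: 80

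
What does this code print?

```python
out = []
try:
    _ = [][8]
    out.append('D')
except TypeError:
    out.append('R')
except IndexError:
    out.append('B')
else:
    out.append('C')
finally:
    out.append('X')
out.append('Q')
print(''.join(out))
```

Execution trace: 'B' (except IndexError) → 'X' (finally) → 'Q' (after the try/except). Output: BXQ

Answer: BXQ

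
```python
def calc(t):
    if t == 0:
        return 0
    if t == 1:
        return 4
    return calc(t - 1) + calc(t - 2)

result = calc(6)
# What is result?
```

Build up from base cases: calc(0)=0, calc(1)=4, calc(2)=4, calc(3)=8, calc(4)=12, calc(5)=20, calc(6)=32

Answer: 32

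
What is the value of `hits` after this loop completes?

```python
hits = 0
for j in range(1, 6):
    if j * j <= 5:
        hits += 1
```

Count numbers where j² ≤ 5
`hits` takes the values: 0 → 1 → 2

Answer: 2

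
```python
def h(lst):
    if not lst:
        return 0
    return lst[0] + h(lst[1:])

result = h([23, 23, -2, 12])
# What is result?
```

23 + 23 + (-2) + 12 + 0 = 56

Answer: 56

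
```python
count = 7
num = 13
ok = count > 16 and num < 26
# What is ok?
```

Trace:
`count = 7` → count = 7
`num = 13` → num = 13
`ok = count > 16 and num < 26` → ok = False
So ok = False

Answer: False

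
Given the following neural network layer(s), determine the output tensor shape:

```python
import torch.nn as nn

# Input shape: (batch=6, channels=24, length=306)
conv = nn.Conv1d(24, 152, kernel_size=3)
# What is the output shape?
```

Input: (6, 24, 306) -> Output: (6, 152, 304)

Answer: (6, 152, 304)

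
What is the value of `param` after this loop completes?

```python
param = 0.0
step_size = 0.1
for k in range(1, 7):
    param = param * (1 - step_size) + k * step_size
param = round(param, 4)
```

Moving average with lr=0.1
`param` takes the values: 0.0 → 0.1 → 0.29 → 0.561 → 0.9049 → 1.31441 → 1.782969 → 1.783

Answer: 1.783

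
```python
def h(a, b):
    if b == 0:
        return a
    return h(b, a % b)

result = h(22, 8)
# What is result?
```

h(22, 8) -> h(8, 6) -> h(6, 2) -> h(2, 0) -> 2

Answer: 2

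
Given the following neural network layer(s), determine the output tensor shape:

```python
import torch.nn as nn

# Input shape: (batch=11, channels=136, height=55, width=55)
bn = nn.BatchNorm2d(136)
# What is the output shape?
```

Input: (11, 136, 55, 55) -> Output: (11, 136, 55, 55)

Answer: (11, 136, 55, 55)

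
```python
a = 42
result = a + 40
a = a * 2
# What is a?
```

Trace:
`a = 42` → a = 42
`result = a + 40` → result = 82
`a = a * 2` → a = 84
So a = 84

Answer: 84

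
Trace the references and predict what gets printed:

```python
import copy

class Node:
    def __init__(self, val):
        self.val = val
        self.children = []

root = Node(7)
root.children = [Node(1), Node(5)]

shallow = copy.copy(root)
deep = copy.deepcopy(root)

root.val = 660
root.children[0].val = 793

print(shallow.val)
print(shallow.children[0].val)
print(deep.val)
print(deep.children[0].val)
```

Key concept: deep copy with custom objects.
Step by step:
`root = Node(7)` → root = Node(val=7, children=[])
`root.children = [Node(1), Node(5)]` → root = Node(val=7, children=[Node(val=1, children=[]), Node(val=5, children=[])])
`shallow = copy.copy(root)` → shallow = Node(val=7, children=[Node(val=1, children=[]), Node(val=5, children=[])])
`deep = copy.deepcopy(root)` → deep = Node(val=7, children=[Node(val=1, children=[]), Node(val=5, children=[])])
`root.val = 660` → root = Node(val=660, children=[Node(val=1, children=[]), Node(val=5, children=[])])
`root.children[0].val = 793` → root = Node(val=660, children=[Node(val=793, children=[]), Node(val=5, children=[])]); shallow = Node(val=7, children=[Node(val=793, children=[]), Node(val=5, children=[])])
`print(shallow.val)` → prints 7
`print(shallow.children[0].val)` → prints 793
`print(deep.val)` → prints 7
`print(deep.children[0].val)` → prints 1

Answer:
7
793
7
1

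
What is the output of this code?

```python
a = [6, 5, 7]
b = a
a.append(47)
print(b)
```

Key concept: basic list aliasing.
Step by step:
`a = [6, 5, 7]` → a = [6, 5, 7]
`b = a` → b = [6, 5, 7] (same object as a)
`a.append(47)` → a = [6, 5, 7, 47] (same object as b); b = [6, 5, 7, 47] (same object as a)
`print(b)` → prints [6, 5, 7, 47]

Answer: [6, 5, 7, 47]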